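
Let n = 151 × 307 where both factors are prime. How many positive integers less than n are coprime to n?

45900

φ(n) = (p − 1)(q − 1) = (151−1)(307−1) = 150·306 = 45900.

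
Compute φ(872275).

872275 = 5^2 × 23 × 37 × 41.
φ(5^2) = 5^2 − 5^1 = 25 − 5 = 20.
φ(23) = 23 − 1 = 22.
φ(37) = 37 − 1 = 36.
φ(41) = 41 − 1 = 40.
φ(872275) = 20 × 22 × 36 × 40 = 633600.

633600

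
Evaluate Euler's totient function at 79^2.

6162

φ(79^2) = 79^1·(79−1) = 79·78 = 6162.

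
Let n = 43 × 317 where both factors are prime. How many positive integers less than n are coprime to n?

13272

φ(pq) = (p−1)(q−1) = 42 · 316 = 13272.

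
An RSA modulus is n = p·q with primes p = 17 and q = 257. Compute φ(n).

4096

φ(n) = (p − 1)(q − 1) = (17−1)(257−1) = 16·256 = 4096.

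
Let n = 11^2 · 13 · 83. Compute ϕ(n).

φ(130559) = 130559 · (1 − 1/11) · (1 − 1/13) · (1 − 1/83)
       = 130559 · 9840/11869 = 108240.

108240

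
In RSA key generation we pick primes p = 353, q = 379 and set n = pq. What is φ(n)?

φ(pq) = (p−1)(q−1) = 352 · 378 = 133056.

133056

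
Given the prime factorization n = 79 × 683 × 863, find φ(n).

45854952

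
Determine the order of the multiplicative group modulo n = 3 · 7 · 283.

φ(3) = 3 − 1 = 2.
φ(7) = 7 − 1 = 6.
φ(283) = 283 − 1 = 282.
φ(5943) = 2 × 6 × 282 = 3384.

3384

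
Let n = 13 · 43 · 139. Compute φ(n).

φ(77701) = 77701 · (1 − 1/13) · (1 − 1/43) · (1 − 1/139)
       = 77701 · 69552/77701 = 69552.

69552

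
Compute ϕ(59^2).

3422

φ(59^2) = 59^1·(59−1) = 59·58 = 3422.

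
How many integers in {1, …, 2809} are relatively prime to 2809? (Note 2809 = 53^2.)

2756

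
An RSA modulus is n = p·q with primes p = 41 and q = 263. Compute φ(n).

10480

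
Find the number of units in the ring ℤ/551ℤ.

504

551 = 19 * 29.
φ(551) = 551 · (1 − 1/19) · (1 − 1/29)
       = 551 · 504/551 = 504.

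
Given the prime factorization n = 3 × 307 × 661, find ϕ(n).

403920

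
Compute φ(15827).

12096

15827 = 7^2 · 17 · 19.
φ(7^2) = 7^2 − 7^1 = 49 − 7 = 42.
φ(17) = 17 − 1 = 16.
φ(19) = 19 − 1 = 18.
φ(15827) = 42 × 16 × 18 = 12096.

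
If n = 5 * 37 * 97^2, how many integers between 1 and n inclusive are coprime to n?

φ(5) = 5 − 1 = 4.
φ(37) = 37 − 1 = 36.
φ(97^2) = 97^2 − 97^1 = 9409 − 97 = 9312.
Since φ is multiplicative, φ(1740665) = 4 · 36 · 9312 = 1340928.

1340928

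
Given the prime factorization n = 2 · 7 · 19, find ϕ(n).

φ(2) = 2 − 1 = 1.
φ(7) = 7 − 1 = 6.
φ(19) = 19 − 1 = 18.
φ(266) = 1 × 6 × 18 = 108.

108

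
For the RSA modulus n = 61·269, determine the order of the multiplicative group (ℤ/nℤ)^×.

φ(61) = 61 − 1 = 60.
φ(269) = 269 − 1 = 268.
Since φ is multiplicative, φ(16409) = 60 · 268 = 16080.

16080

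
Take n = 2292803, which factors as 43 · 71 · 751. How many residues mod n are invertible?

2205000

φ(43) = 43 − 1 = 42.
φ(71) = 71 − 1 = 70.
φ(751) = 751 − 1 = 750.
Since φ is multiplicative, φ(2292803) = 42 · 70 · 750 = 2205000.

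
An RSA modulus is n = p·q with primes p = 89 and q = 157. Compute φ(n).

φ(13973) = 13973 · (1 − 1/89) · (1 − 1/157)
       = 13973 · 13728/13973 = 13728.

13728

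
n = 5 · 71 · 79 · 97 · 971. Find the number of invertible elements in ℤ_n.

φ(2641474415) = 2641474415 · (1 − 1/5) · (1 − 1/71) · (1 − 1/79) · (1 − 1/97) · (1 − 1/971)
       = 2641474415 · 2033740800/2641474415 = 2033740800.

2033740800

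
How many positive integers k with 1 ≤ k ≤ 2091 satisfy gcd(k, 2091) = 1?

1280

Factor 2091: 2091 = 3 · 17 · 41.
φ(3) = 3 − 1 = 2.
φ(17) = 17 − 1 = 16.
φ(41) = 41 − 1 = 40.
Since φ is multiplicative, φ(2091) = 2 · 16 · 40 = 1280.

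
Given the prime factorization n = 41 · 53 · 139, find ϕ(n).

287040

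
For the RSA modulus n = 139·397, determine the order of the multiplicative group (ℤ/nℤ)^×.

φ(pq) = (p−1)(q−1) = 138 · 396 = 54648.

54648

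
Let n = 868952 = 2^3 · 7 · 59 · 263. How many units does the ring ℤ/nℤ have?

364704

φ(2^3) = 2^3 − 2^2 = 8 − 4 = 4.
φ(7) = 7 − 1 = 6.
φ(59) = 59 − 1 = 58.
φ(263) = 263 − 1 = 262.
φ(868952) = 4 × 6 × 58 × 262 = 364704.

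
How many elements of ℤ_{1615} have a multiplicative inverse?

1152

First factor: 1615 = 5 · 17 · 19.
φ(1615) = 1615 · (1 − 1/5) · (1 − 1/17) · (1 − 1/19)
       = 1615 · 1152/1615 = 1152.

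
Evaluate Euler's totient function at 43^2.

φ(43^2) = 43^2 − 43^1 = 1849 − 43 = 1806.

1806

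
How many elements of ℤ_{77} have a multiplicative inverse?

60

Prime factorization: 77 = 7 × 11.
φ(77) = 77 · (1 − 1/7) · (1 − 1/11)
       = 77 · 60/77 = 60.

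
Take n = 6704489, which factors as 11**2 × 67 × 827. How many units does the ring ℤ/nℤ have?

5996760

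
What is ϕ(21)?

12

Prime factorization: 21 = 3 · 7.
φ(21) = 21 · (1 − 1/3) · (1 − 1/7)
       = 21 · 12/21 = 12.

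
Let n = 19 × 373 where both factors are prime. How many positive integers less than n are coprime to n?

6696

φ(pq) = (p−1)(q−1) = 18 · 372 = 6696.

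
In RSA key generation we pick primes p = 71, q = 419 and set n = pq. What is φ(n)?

29260

φ(29749) = 29749 · (1 − 1/71) · (1 − 1/419)
       = 29749 · 29260/29749 = 29260.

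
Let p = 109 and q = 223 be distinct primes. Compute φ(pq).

23976

φ(24307) = 24307 · (1 − 1/109) · (1 − 1/223)
       = 24307 · 23976/24307 = 23976.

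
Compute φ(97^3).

φ(912673) = 912673 · (1 − 1/97)
       = 912673 · 96/97 = 903264.

903264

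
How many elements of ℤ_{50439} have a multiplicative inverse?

29568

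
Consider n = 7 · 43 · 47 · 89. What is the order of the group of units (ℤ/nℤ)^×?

φ(1259083) = 1259083 · (1 − 1/7) · (1 − 1/43) · (1 − 1/47) · (1 − 1/89)
       = 1259083 · 1020096/1259083 = 1020096.

1020096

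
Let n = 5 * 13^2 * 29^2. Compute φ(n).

506688

φ(710645) = 710645 · (1 − 1/5) · (1 − 1/13) · (1 − 1/29)
       = 710645 · 1344/1885 = 506688.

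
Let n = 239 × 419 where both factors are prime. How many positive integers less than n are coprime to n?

For distinct primes, φ(pq) = (p−1)(q−1) = 238 × 418 = 99484.

99484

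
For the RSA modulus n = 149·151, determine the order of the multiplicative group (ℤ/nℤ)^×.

22200

For distinct primes, φ(pq) = (p−1)(q−1) = 148 × 150 = 22200.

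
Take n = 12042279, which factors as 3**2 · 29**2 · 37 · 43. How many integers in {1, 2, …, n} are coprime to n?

φ(12042279) = 12042279 · (1 − 1/3) · (1 − 1/29) · (1 − 1/37) · (1 − 1/43)
       = 12042279 · 84672/138417 = 7366464.

7366464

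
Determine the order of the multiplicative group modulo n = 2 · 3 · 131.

260

φ(786) = 786 · (1 − 1/2) · (1 − 1/3) · (1 − 1/131)
       = 786 · 260/786 = 260.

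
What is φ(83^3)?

564898

φ(571787) = 571787 · (1 − 1/83)
       = 571787 · 82/83 = 564898.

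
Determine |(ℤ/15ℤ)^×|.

15 = 3 · 5.
φ(15) = 15 · (1 − 1/3) · (1 − 1/5)
       = 15 · 8/15 = 8.

8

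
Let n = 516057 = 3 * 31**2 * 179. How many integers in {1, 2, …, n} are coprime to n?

331080

φ(3) = 3 − 1 = 2.
φ(31^2) = 31^1·(31−1) = 31·30 = 930.
φ(179) = 179 − 1 = 178.
Multiply: 2 · 930 · 178 = 331080.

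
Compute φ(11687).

10080

Factor 11687: 11687 = 13 · 29 · 31.
φ(11687) = 11687 · (1 − 1/13) · (1 − 1/29) · (1 − 1/31)
       = 11687 · 10080/11687 = 10080.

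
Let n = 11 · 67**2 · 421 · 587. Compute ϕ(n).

10883426400

φ(12202884133) = 12202884133 · (1 − 1/11) · (1 − 1/67) · (1 − 1/421) · (1 − 1/587)
       = 12202884133 · 162439200/182132599 = 10883426400.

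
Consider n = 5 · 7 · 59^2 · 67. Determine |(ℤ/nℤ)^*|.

φ(5) = 5 − 1 = 4.
φ(7) = 7 − 1 = 6.
φ(59^2) = 59^2 − 59^1 = 3481 − 59 = 3422.
φ(67) = 67 − 1 = 66.
φ(8162945) = 4 × 6 × 3422 × 66 = 5420448.

5420448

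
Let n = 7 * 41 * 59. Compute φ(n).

φ(16933) = 16933 · (1 − 1/7) · (1 − 1/41) · (1 − 1/59)
       = 16933 · 13920/16933 = 13920.

13920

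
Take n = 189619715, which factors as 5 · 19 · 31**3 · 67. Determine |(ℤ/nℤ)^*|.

137000160

φ(189619715) = 189619715 · (1 − 1/5) · (1 − 1/19) · (1 − 1/31) · (1 − 1/67)
       = 189619715 · 142560/197315 = 137000160.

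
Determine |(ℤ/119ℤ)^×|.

96

Factor 119: 119 = 7 × 17.
φ(119) = 119 · (1 − 1/7) · (1 − 1/17)
       = 119 · 96/119 = 96.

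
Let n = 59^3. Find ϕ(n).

φ(59^3) = 59^2·(59−1) = 3481·58 = 201898.

201898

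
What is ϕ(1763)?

1680

1763 = 41 × 43.
φ(41) = 41 − 1 = 40.
φ(43) = 43 − 1 = 42.
φ(1763) = 40 × 42 = 1680.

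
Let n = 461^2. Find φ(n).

212060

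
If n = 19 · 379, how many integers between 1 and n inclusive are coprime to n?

6804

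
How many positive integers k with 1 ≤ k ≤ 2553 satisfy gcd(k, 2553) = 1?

1584

Prime factorization: 2553 = 3 × 23 × 37.
φ(3) = 3 − 1 = 2.
φ(23) = 23 − 1 = 22.
φ(37) = 37 − 1 = 36.
φ(2553) = 2 × 22 × 36 = 1584.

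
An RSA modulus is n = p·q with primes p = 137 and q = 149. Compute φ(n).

For distinct primes, φ(pq) = (p−1)(q−1) = 136 × 148 = 20128.

20128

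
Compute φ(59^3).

201898

φ(59^3) = 59^2·(59−1) = 3481·58 = 201898.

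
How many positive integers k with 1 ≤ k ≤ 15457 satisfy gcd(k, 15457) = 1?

13440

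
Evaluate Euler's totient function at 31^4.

φ(31^4) = 31^3·(31−1) = 29791·30 = 893730.

893730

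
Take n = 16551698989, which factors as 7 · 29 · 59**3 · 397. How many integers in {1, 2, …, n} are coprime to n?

13431870144

φ(16551698989) = 16551698989 · (1 − 1/7) · (1 − 1/29) · (1 − 1/59) · (1 − 1/397)
       = 16551698989 · 3858624/4754869 = 13431870144.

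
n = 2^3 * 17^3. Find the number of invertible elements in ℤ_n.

18496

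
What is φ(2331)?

Factor 2331: 2331 = 3**2 * 7 * 37.
φ(3^2) = 3^2 − 3^1 = 9 − 3 = 6.
φ(7) = 7 − 1 = 6.
φ(37) = 37 − 1 = 36.
Multiply: 6 · 6 · 36 = 1296.

1296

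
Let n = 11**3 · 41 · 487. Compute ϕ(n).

23522400

φ(11^3) = 11^3 − 11^2 = 1331 − 121 = 1210.
φ(41) = 41 − 1 = 40.
φ(487) = 487 − 1 = 486.
Since φ is multiplicative, φ(26576077) = 1210 · 40 · 486 = 23522400.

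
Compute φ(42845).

28800

First factor: 42845 = 5 * 11 * 19 * 41.
φ(5) = 5 − 1 = 4.
φ(11) = 11 − 1 = 10.
φ(19) = 19 − 1 = 18.
φ(41) = 41 − 1 = 40.
φ(42845) = 4 × 10 × 18 × 40 = 28800.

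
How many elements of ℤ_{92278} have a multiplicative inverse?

Factor 92278: 92278 = 2 · 29 · 37 · 43.
φ(92278) = 92278 · (1 − 1/2) · (1 − 1/29) · (1 − 1/37) · (1 − 1/43)
       = 92278 · 42336/92278 = 42336.

42336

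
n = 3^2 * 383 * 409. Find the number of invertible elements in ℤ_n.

935136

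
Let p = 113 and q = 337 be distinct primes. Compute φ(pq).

37632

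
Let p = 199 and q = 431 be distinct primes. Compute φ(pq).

85140

φ(n) = (p − 1)(q − 1) = (199−1)(431−1) = 198·430 = 85140.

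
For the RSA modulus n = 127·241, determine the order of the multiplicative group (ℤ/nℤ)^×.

φ(pq) = (p−1)(q−1) = 126 · 240 = 30240.

30240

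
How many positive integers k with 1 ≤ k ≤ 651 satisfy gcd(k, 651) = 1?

First factor: 651 = 3 × 7 × 31.
φ(3) = 3 − 1 = 2.
φ(7) = 7 − 1 = 6.
φ(31) = 31 − 1 = 30.
φ(651) = 2 × 6 × 30 = 360.

360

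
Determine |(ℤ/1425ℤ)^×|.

720

Factor 1425: 1425 = 3 · 5^2 · 19.
φ(1425) = 1425 · (1 − 1/3) · (1 − 1/5) · (1 − 1/19)
       = 1425 · 144/285 = 720.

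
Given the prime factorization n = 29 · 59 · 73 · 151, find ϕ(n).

17539200

φ(29) = 29 − 1 = 28.
φ(59) = 59 − 1 = 58.
φ(73) = 73 − 1 = 72.
φ(151) = 151 − 1 = 150.
Multiply: 28 · 58 · 72 · 150 = 17539200.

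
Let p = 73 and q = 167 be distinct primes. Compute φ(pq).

φ(pq) = (p−1)(q−1) = 72 · 166 = 11952.

11952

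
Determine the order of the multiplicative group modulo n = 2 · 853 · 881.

749760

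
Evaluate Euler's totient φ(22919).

20160

22919 = 13 * 41 * 43.
φ(22919) = 22919 · (1 − 1/13) · (1 − 1/41) · (1 − 1/43)
       = 22919 · 20160/22919 = 20160.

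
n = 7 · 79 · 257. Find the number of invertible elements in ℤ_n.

φ(142121) = 142121 · (1 − 1/7) · (1 − 1/79) · (1 − 1/257)
       = 142121 · 119808/142121 = 119808.

119808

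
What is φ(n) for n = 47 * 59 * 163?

432216

φ(451999) = 451999 · (1 − 1/47) · (1 − 1/59) · (1 − 1/163)
       = 451999 · 432216/451999 = 432216.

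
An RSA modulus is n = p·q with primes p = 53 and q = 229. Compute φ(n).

11856

φ(53) = 53 − 1 = 52.
φ(229) = 229 − 1 = 228.
Since φ is multiplicative, φ(12137) = 52 · 228 = 11856.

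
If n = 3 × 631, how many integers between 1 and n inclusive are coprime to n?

φ(1893) = 1893 · (1 − 1/3) · (1 − 1/631)
       = 1893 · 1260/1893 = 1260.

1260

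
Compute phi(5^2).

φ(25) = 25 · (1 − 1/5)
       = 25 · 4/5 = 20.

20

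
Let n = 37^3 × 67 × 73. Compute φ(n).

234197568

φ(37^3) = 37^2·(37−1) = 1369·36 = 49284.
φ(67) = 67 − 1 = 66.
φ(73) = 73 − 1 = 72.
Multiply: 49284 · 66 · 72 = 234197568.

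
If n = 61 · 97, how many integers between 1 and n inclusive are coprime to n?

φ(61) = 61 − 1 = 60.
φ(97) = 97 − 1 = 96.
Multiply: 60 · 96 = 5760.

5760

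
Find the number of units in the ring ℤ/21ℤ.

12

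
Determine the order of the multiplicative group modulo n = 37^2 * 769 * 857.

875667456

φ(902216177) = 902216177 · (1 − 1/37) · (1 − 1/769) · (1 − 1/857)
       = 902216177 · 23666688/24384221 = 875667456.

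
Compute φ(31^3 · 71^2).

143285100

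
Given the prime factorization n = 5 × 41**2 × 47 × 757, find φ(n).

φ(299041495) = 299041495 · (1 − 1/5) · (1 − 1/41) · (1 − 1/47) · (1 − 1/757)
       = 299041495 · 5564160/7293695 = 228130560.

228130560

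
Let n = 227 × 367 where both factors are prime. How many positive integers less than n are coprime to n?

For distinct primes, φ(pq) = (p−1)(q−1) = 226 × 366 = 82716.

82716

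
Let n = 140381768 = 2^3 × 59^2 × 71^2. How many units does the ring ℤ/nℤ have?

φ(2^3) = 2^2·(2−1) = 4·1 = 4.
φ(59^2) = 59^2 − 59^1 = 3481 − 59 = 3422.
φ(71^2) = 71^1·(71−1) = 71·70 = 4970.
Since φ is multiplicative, φ(140381768) = 4 · 3422 · 4970 = 68029360.

68029360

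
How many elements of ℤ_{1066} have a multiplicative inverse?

Factor 1066: 1066 = 2 · 13 · 41.
φ(1066) = 1066 · (1 − 1/2) · (1 − 1/13) · (1 − 1/41)
       = 1066 · 480/1066 = 480.

480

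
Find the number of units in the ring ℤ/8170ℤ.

3024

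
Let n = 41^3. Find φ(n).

φ(68921) = 68921 · (1 − 1/41)
       = 68921 · 40/41 = 67240.

67240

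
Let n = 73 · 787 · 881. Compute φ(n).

49800960

φ(50614331) = 50614331 · (1 − 1/73) · (1 − 1/787) · (1 − 1/881)
       = 50614331 · 49800960/50614331 = 49800960.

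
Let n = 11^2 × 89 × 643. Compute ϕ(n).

φ(6924467) = 6924467 · (1 − 1/11) · (1 − 1/89) · (1 − 1/643)
       = 6924467 · 564960/629497 = 6214560.

6214560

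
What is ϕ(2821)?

2160

First factor: 2821 = 7 * 13 * 31.
φ(2821) = 2821 · (1 − 1/7) · (1 − 1/13) · (1 − 1/31)
       = 2821 · 2160/2821 = 2160.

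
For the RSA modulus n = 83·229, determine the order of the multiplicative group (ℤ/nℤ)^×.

18696

For distinct primes, φ(pq) = (p−1)(q−1) = 82 × 228 = 18696.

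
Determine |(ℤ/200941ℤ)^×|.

174720

Prime factorization: 200941 = 13^2 · 29 · 41.
φ(13^2) = 13^1·(13−1) = 13·12 = 156.
φ(29) = 29 − 1 = 28.
φ(41) = 41 − 1 = 40.
Multiply: 156 · 28 · 40 = 174720.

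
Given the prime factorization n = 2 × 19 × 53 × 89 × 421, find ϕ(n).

34594560

φ(2) = 2 − 1 = 1.
φ(19) = 19 − 1 = 18.
φ(53) = 53 − 1 = 52.
φ(89) = 89 − 1 = 88.
φ(421) = 421 − 1 = 420.
φ(75462566) = 1 × 18 × 52 × 88 × 420 = 34594560.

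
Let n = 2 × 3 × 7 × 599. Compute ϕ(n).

φ(25158) = 25158 · (1 − 1/2) · (1 − 1/3) · (1 − 1/7) · (1 − 1/599)
       = 25158 · 7176/25158 = 7176.

7176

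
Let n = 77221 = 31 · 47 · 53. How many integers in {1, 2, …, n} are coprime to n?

71760

φ(31) = 31 − 1 = 30.
φ(47) = 47 − 1 = 46.
φ(53) = 53 − 1 = 52.
Multiply: 30 · 46 · 52 = 71760.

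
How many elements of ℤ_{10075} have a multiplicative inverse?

7200

First factor: 10075 = 5^2 * 13 * 31.
φ(5^2) = 5^2 − 5^1 = 25 − 5 = 20.
φ(13) = 13 − 1 = 12.
φ(31) = 31 − 1 = 30.
Multiply: 20 · 12 · 30 = 7200.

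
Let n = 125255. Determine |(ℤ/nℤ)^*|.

First factor: 125255 = 5 * 13 * 41 * 47.
φ(5) = 5 − 1 = 4.
φ(13) = 13 − 1 = 12.
φ(41) = 41 − 1 = 40.
φ(47) = 47 − 1 = 46.
Multiply: 4 · 12 · 40 · 46 = 88320.

88320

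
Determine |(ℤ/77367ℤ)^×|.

46080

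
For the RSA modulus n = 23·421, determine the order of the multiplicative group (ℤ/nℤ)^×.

φ(23) = 23 − 1 = 22.
φ(421) = 421 − 1 = 420.
Multiply: 22 · 420 = 9240.

9240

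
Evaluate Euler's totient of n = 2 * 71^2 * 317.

1570520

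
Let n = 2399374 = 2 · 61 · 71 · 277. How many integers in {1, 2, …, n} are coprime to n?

1159200

φ(2399374) = 2399374 · (1 − 1/2) · (1 − 1/61) · (1 − 1/71) · (1 − 1/277)
       = 2399374 · 1159200/2399374 = 1159200.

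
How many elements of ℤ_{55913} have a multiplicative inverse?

Factor 55913: 55913 = 11 × 13 × 17 × 23.
φ(11) = 11 − 1 = 10.
φ(13) = 13 − 1 = 12.
φ(17) = 17 − 1 = 16.
φ(23) = 23 − 1 = 22.
Multiply: 10 · 12 · 16 · 22 = 42240.

42240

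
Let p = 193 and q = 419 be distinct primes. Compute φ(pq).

80256

φ(193) = 193 − 1 = 192.
φ(419) = 419 − 1 = 418.
Since φ is multiplicative, φ(80867) = 192 · 418 = 80256.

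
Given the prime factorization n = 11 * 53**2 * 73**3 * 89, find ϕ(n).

930550832640

φ(11) = 11 − 1 = 10.
φ(53^2) = 53^1·(53−1) = 53·52 = 2756.
φ(73^3) = 73^3 − 73^2 = 389017 − 5329 = 383688.
φ(89) = 89 − 1 = 88.
φ(1069801029187) = 10 × 2756 × 383688 × 88 = 930550832640.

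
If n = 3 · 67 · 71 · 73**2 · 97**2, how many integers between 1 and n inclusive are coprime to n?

φ(3) = 3 − 1 = 2.
φ(67) = 67 − 1 = 66.
φ(71) = 71 − 1 = 70.
φ(73^2) = 73^2 − 73^1 = 5329 − 73 = 5256.
φ(97^2) = 97^2 − 97^1 = 9409 − 97 = 9312.
φ(715555946031) = 2 × 66 × 70 × 5256 × 9312 = 452241377280.

452241377280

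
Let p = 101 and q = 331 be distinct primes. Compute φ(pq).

For distinct primes, φ(pq) = (p−1)(q−1) = 100 × 330 = 33000.

33000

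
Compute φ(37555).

24192

37555 = 5 * 7 * 29 * 37.
φ(5) = 5 − 1 = 4.
φ(7) = 7 − 1 = 6.
φ(29) = 29 − 1 = 28.
φ(37) = 37 − 1 = 36.
φ(37555) = 4 × 6 × 28 × 36 = 24192.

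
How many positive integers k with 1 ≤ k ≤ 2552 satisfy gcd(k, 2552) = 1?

First factor: 2552 = 2^3 · 11 · 29.
φ(2^3) = 2^2·(2−1) = 4·1 = 4.
φ(11) = 11 − 1 = 10.
φ(29) = 29 − 1 = 28.
Since φ is multiplicative, φ(2552) = 4 · 10 · 28 = 1120.

1120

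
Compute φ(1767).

1080

1767 = 3 * 19 * 31.
φ(3) = 3 − 1 = 2.
φ(19) = 19 − 1 = 18.
φ(31) = 31 − 1 = 30.
Multiply: 2 · 18 · 30 = 1080.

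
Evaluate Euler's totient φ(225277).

196560

First factor: 225277 = 13^2 × 31 × 43.
φ(13^2) = 13^2 − 13^1 = 169 − 13 = 156.
φ(31) = 31 − 1 = 30.
φ(43) = 43 − 1 = 42.
Since φ is multiplicative, φ(225277) = 156 · 30 · 42 = 196560.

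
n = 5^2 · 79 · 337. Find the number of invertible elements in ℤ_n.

φ(665575) = 665575 · (1 − 1/5) · (1 − 1/79) · (1 − 1/337)
       = 665575 · 104832/133115 = 524160.

524160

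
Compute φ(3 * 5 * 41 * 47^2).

691840

φ(3) = 3 − 1 = 2.
φ(5) = 5 − 1 = 4.
φ(41) = 41 − 1 = 40.
φ(47^2) = 47^1·(47−1) = 47·46 = 2162.
Multiply: 2 · 4 · 40 · 2162 = 691840.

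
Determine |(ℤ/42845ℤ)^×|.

28800

42845 = 5 · 11 · 19 · 41.
φ(5) = 5 − 1 = 4.
φ(11) = 11 − 1 = 10.
φ(19) = 19 − 1 = 18.
φ(41) = 41 − 1 = 40.
Since φ is multiplicative, φ(42845) = 4 · 10 · 18 · 40 = 28800.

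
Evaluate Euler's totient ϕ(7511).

Factor 7511: 7511 = 7 · 29 · 37.
φ(7) = 7 − 1 = 6.
φ(29) = 29 − 1 = 28.
φ(37) = 37 − 1 = 36.
φ(7511) = 6 × 28 × 36 = 6048.

6048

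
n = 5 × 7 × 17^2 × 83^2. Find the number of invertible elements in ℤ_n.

φ(5) = 5 − 1 = 4.
φ(7) = 7 − 1 = 6.
φ(17^2) = 17^1·(17−1) = 17·16 = 272.
φ(83^2) = 83^2 − 83^1 = 6889 − 83 = 6806.
Since φ is multiplicative, φ(69682235) = 4 · 6 · 272 · 6806 = 44429568.

44429568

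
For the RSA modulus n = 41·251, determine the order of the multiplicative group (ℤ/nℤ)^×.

10000

φ(pq) = (p−1)(q−1) = 40 · 250 = 10000.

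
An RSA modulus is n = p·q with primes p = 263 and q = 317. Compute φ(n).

φ(pq) = (p−1)(q−1) = 262 · 316 = 82792.

82792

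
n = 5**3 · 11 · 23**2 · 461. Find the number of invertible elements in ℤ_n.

φ(5^3) = 5^2·(5−1) = 25·4 = 100.
φ(11) = 11 − 1 = 10.
φ(23^2) = 23^2 − 23^1 = 529 − 23 = 506.
φ(461) = 461 − 1 = 460.
Multiply: 100 · 10 · 506 · 460 = 232760000.

232760000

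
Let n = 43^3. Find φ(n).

77658

φ(79507) = 79507 · (1 − 1/43)
       = 79507 · 42/43 = 77658.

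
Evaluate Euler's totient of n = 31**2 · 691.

641700

φ(31^2) = 31^2 − 31^1 = 961 − 31 = 930.
φ(691) = 691 − 1 = 690.
φ(664051) = 930 × 690 = 641700.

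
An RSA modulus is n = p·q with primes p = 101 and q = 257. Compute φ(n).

25600

φ(pq) = (p−1)(q−1) = 100 · 256 = 25600.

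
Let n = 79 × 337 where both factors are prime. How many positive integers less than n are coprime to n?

For distinct primes, φ(pq) = (p−1)(q−1) = 78 × 336 = 26208.

26208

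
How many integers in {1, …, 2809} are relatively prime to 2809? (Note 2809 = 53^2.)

2756

φ(2809) = 2809 · (1 − 1/53)
       = 2809 · 52/53 = 2756.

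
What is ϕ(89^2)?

φ(89^2) = 89^1·(89−1) = 89·88 = 7832.

7832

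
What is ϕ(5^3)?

φ(5^3) = 5^2·(5−1) = 25·4 = 100.

100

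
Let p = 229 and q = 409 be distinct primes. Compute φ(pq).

93024

φ(229) = 229 − 1 = 228.
φ(409) = 409 − 1 = 408.
φ(93661) = 228 × 408 = 93024.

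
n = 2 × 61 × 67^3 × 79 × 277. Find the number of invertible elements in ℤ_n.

φ(2) = 2 − 1 = 1.
φ(61) = 61 − 1 = 60.
φ(67^3) = 67^3 − 67^2 = 300763 − 4489 = 296274.
φ(79) = 79 − 1 = 78.
φ(277) = 277 − 1 = 276.
Multiply: 1 · 60 · 296274 · 78 · 276 = 382691200320.

382691200320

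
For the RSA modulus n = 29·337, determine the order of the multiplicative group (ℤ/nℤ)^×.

9408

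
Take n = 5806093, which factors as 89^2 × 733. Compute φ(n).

5733024

φ(89^2) = 89^2 − 89^1 = 7921 − 89 = 7832.
φ(733) = 733 − 1 = 732.
Multiply: 7832 · 732 = 5733024.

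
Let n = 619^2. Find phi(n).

382542

φ(619^2) = 619^1·(619−1) = 619·618 = 382542.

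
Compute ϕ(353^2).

124256

φ(124609) = 124609 · (1 − 1/353)
       = 124609 · 352/353 = 124256.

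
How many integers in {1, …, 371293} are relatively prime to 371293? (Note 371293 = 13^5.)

342732

φ(371293) = 371293 · (1 − 1/13)
       = 371293 · 12/13 = 342732.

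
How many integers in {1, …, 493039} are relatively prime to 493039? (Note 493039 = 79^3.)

φ(493039) = 493039 · (1 − 1/79)
       = 493039 · 78/79 = 486798.

486798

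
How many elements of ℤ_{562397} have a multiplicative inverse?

Prime factorization: 562397 = 11 · 29 · 41 · 43.
φ(11) = 11 − 1 = 10.
φ(29) = 29 − 1 = 28.
φ(41) = 41 − 1 = 40.
φ(43) = 43 − 1 = 42.
φ(562397) = 10 × 28 × 40 × 42 = 470400.

470400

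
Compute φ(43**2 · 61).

108360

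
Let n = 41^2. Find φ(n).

1640

φ(41^2) = 41^1·(41−1) = 41·40 = 1640.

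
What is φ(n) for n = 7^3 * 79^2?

φ(7^3) = 7^2·(7−1) = 49·6 = 294.
φ(79^2) = 79^2 − 79^1 = 6241 − 79 = 6162.
φ(2140663) = 294 × 6162 = 1811628.

1811628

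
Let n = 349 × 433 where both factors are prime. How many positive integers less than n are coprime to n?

φ(349) = 349 − 1 = 348.
φ(433) = 433 − 1 = 432.
Since φ is multiplicative, φ(151117) = 348 · 432 = 150336.

150336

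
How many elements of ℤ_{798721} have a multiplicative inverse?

580800

First factor: 798721 = 7 * 11**2 * 23 * 41.
φ(798721) = 798721 · (1 − 1/7) · (1 − 1/11) · (1 − 1/23) · (1 − 1/41)
       = 798721 · 52800/72611 = 580800.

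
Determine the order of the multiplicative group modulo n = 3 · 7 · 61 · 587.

421920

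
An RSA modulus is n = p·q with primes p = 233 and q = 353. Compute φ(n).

81664

φ(82249) = 82249 · (1 − 1/233) · (1 − 1/353)
       = 82249 · 81664/82249 = 81664.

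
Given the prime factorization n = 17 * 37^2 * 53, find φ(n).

φ(1233469) = 1233469 · (1 − 1/17) · (1 − 1/37) · (1 − 1/53)
       = 1233469 · 29952/33337 = 1108224.

1108224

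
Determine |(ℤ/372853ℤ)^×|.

310464

First factor: 372853 = 13 * 23 * 29 * 43.
φ(13) = 13 − 1 = 12.
φ(23) = 23 − 1 = 22.
φ(29) = 29 − 1 = 28.
φ(43) = 43 − 1 = 42.
Since φ is multiplicative, φ(372853) = 12 · 22 · 28 · 42 = 310464.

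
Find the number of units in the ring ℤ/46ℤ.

First factor: 46 = 2 · 23.
φ(2) = 2 − 1 = 1.
φ(23) = 23 − 1 = 22.
Multiply: 1 · 22 = 22.

22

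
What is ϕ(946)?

First factor: 946 = 2 × 11 × 43.
φ(946) = 946 · (1 − 1/2) · (1 − 1/11) · (1 − 1/43)
       = 946 · 420/946 = 420.

420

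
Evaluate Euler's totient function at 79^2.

φ(6241) = 6241 · (1 − 1/79)
       = 6241 · 78/79 = 6162.

6162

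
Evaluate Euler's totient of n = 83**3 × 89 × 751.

37283268000

φ(83^3) = 83^3 − 83^2 = 571787 − 6889 = 564898.
φ(89) = 89 − 1 = 88.
φ(751) = 751 − 1 = 750.
Multiply: 564898 · 88 · 750 = 37283268000.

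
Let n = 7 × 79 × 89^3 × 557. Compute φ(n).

181377465984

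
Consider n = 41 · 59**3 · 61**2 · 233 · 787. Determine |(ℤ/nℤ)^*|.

5389936199654400

φ(41) = 41 − 1 = 40.
φ(59^3) = 59^2·(59−1) = 3481·58 = 201898.
φ(61^2) = 61^1·(61−1) = 61·60 = 3660.
φ(233) = 233 − 1 = 232.
φ(787) = 787 − 1 = 786.
φ(5745531566581649) = 40 × 201898 × 3660 × 232 × 786 = 5389936199654400.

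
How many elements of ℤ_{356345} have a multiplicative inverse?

237600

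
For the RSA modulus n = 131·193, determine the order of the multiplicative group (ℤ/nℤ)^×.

24960

φ(131) = 131 − 1 = 130.
φ(193) = 193 − 1 = 192.
Since φ is multiplicative, φ(25283) = 130 · 192 = 24960.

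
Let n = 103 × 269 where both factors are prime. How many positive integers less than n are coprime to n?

φ(103) = 103 − 1 = 102.
φ(269) = 269 − 1 = 268.
Since φ is multiplicative, φ(27707) = 102 · 268 = 27336.

27336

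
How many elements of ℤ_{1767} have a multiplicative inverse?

1767 = 3 · 19 · 31.
φ(3) = 3 − 1 = 2.
φ(19) = 19 − 1 = 18.
φ(31) = 31 − 1 = 30.
Since φ is multiplicative, φ(1767) = 2 · 18 · 30 = 1080.

1080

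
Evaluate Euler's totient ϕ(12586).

5040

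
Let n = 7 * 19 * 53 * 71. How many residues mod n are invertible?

393120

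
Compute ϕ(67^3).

φ(300763) = 300763 · (1 − 1/67)
       = 300763 · 66/67 = 296274.

296274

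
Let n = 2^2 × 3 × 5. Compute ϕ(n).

φ(60) = 60 · (1 − 1/2) · (1 − 1/3) · (1 − 1/5)
       = 60 · 8/30 = 16.

16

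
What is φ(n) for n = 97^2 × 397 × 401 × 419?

616558694400

φ(627613636087) = 627613636087 · (1 − 1/97) · (1 − 1/397) · (1 − 1/401) · (1 − 1/419)
       = 627613636087 · 6356275200/6470243671 = 616558694400.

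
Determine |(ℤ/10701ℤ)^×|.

Factor 10701: 10701 = 3^2 * 29 * 41.
φ(10701) = 10701 · (1 − 1/3) · (1 − 1/29) · (1 − 1/41)
       = 10701 · 2240/3567 = 6720.

6720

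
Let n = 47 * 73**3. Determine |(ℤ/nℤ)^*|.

φ(18283799) = 18283799 · (1 − 1/47) · (1 − 1/73)
       = 18283799 · 3312/3431 = 17649648.

17649648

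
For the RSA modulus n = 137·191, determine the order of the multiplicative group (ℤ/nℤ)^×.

25840

φ(26167) = 26167 · (1 − 1/137) · (1 − 1/191)
       = 26167 · 25840/26167 = 25840.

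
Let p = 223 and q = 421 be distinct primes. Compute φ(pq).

93240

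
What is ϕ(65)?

48

65 = 5 × 13.
φ(65) = 65 · (1 − 1/5) · (1 − 1/13)
       = 65 · 48/65 = 48.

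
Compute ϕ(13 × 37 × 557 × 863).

207045504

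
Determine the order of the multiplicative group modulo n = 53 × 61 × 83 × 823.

210300480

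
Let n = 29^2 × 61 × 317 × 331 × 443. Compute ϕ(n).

2245590547200

φ(29^2) = 29^2 − 29^1 = 841 − 29 = 812.
φ(61) = 61 − 1 = 60.
φ(317) = 317 − 1 = 316.
φ(331) = 331 − 1 = 330.
φ(443) = 443 − 1 = 442.
Multiply: 812 · 60 · 316 · 330 · 442 = 2245590547200.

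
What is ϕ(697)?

Prime factorization: 697 = 17 · 41.
φ(17) = 17 − 1 = 16.
φ(41) = 41 − 1 = 40.
φ(697) = 16 × 40 = 640.

640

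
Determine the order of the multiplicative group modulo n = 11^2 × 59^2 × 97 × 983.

35485866240

φ(40161936551) = 40161936551 · (1 − 1/11) · (1 − 1/59) · (1 − 1/97) · (1 − 1/983)
       = 40161936551 · 54677760/61882799 = 35485866240.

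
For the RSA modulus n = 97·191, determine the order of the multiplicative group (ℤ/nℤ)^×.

φ(97) = 97 − 1 = 96.
φ(191) = 191 − 1 = 190.
Multiply: 96 · 190 = 18240.

18240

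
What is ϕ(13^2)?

φ(169) = 169 · (1 − 1/13)
       = 169 · 12/13 = 156.

156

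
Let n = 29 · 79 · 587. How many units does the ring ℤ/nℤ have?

1279824

φ(29) = 29 − 1 = 28.
φ(79) = 79 − 1 = 78.
φ(587) = 587 − 1 = 586.
Multiply: 28 · 78 · 586 = 1279824.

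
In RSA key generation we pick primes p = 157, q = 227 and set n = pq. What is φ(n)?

35256

φ(157) = 157 − 1 = 156.
φ(227) = 227 − 1 = 226.
φ(35639) = 156 × 226 = 35256.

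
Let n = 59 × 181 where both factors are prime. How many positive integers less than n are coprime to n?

For distinct primes, φ(pq) = (p−1)(q−1) = 58 × 180 = 10440.

10440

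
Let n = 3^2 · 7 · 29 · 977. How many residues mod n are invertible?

983808

φ(3^2) = 3^2 − 3^1 = 9 − 3 = 6.
φ(7) = 7 − 1 = 6.
φ(29) = 29 − 1 = 28.
φ(977) = 977 − 1 = 976.
Since φ is multiplicative, φ(1784979) = 6 · 6 · 28 · 976 = 983808.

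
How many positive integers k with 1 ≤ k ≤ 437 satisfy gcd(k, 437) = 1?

First factor: 437 = 19 · 23.
φ(19) = 19 − 1 = 18.
φ(23) = 23 − 1 = 22.
Since φ is multiplicative, φ(437) = 18 · 22 = 396.

396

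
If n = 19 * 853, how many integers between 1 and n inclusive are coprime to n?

15336

φ(19) = 19 − 1 = 18.
φ(853) = 853 − 1 = 852.
φ(16207) = 18 × 852 = 15336.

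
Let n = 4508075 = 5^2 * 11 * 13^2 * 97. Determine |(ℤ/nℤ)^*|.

2995200

φ(5^2) = 5^2 − 5^1 = 25 − 5 = 20.
φ(11) = 11 − 1 = 10.
φ(13^2) = 13^2 − 13^1 = 169 − 13 = 156.
φ(97) = 97 − 1 = 96.
Multiply: 20 · 10 · 156 · 96 = 2995200.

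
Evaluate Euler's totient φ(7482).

Prime factorization: 7482 = 2 · 3 · 29 · 43.
φ(2) = 2 − 1 = 1.
φ(3) = 3 − 1 = 2.
φ(29) = 29 − 1 = 28.
φ(43) = 43 − 1 = 42.
Multiply: 1 · 2 · 28 · 42 = 2352.

2352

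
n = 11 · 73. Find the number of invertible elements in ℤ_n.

φ(803) = 803 · (1 − 1/11) · (1 − 1/73)
       = 803 · 720/803 = 720.

720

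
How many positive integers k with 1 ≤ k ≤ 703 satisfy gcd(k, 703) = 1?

Factor 703: 703 = 19 · 37.
φ(19) = 19 − 1 = 18.
φ(37) = 37 − 1 = 36.
Since φ is multiplicative, φ(703) = 18 · 36 = 648.

648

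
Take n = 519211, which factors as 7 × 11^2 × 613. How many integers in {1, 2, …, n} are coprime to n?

403920

φ(519211) = 519211 · (1 − 1/7) · (1 − 1/11) · (1 − 1/613)
       = 519211 · 36720/47201 = 403920.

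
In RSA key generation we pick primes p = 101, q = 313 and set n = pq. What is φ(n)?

For distinct primes, φ(pq) = (p−1)(q−1) = 100 × 312 = 31200.

31200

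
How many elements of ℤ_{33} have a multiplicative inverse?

Prime factorization: 33 = 3 × 11.
φ(33) = 33 · (1 − 1/3) · (1 − 1/11)
       = 33 · 20/33 = 20.

20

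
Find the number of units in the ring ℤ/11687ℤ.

10080

11687 = 13 · 29 · 31.
φ(13) = 13 − 1 = 12.
φ(29) = 29 − 1 = 28.
φ(31) = 31 − 1 = 30.
Since φ is multiplicative, φ(11687) = 12 · 28 · 30 = 10080.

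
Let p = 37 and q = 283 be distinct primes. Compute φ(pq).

φ(pq) = (p−1)(q−1) = 36 · 282 = 10152.

10152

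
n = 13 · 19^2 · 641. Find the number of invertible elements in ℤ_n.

2626560

φ(13) = 13 − 1 = 12.
φ(19^2) = 19^1·(19−1) = 19·18 = 342.
φ(641) = 641 − 1 = 640.
Multiply: 12 · 342 · 640 = 2626560.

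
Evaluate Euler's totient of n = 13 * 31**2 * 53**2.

30756960

φ(13) = 13 − 1 = 12.
φ(31^2) = 31^2 − 31^1 = 961 − 31 = 930.
φ(53^2) = 53^1·(53−1) = 53·52 = 2756.
φ(35092837) = 12 × 930 × 2756 = 30756960.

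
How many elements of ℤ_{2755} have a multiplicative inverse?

First factor: 2755 = 5 * 19 * 29.
φ(2755) = 2755 · (1 − 1/5) · (1 − 1/19) · (1 − 1/29)
       = 2755 · 2016/2755 = 2016.

2016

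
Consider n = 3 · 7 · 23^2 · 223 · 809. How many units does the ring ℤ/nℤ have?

φ(2004141363) = 2004141363 · (1 − 1/3) · (1 − 1/7) · (1 − 1/23) · (1 − 1/223) · (1 − 1/809)
       = 2004141363 · 47355264/87136581 = 1089171072.

1089171072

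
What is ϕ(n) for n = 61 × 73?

4320

φ(61) = 61 − 1 = 60.
φ(73) = 73 − 1 = 72.
Multiply: 60 · 72 = 4320.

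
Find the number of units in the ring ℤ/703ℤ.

703 = 19 · 37.
φ(703) = 703 · (1 − 1/19) · (1 − 1/37)
       = 703 · 648/703 = 648.

648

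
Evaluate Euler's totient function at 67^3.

φ(67^3) = 67^3 − 67^2 = 300763 − 4489 = 296274.

296274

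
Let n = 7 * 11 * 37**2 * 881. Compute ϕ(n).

70329600

φ(7) = 7 − 1 = 6.
φ(11) = 11 − 1 = 10.
φ(37^2) = 37^2 − 37^1 = 1369 − 37 = 1332.
φ(881) = 881 − 1 = 880.
φ(92868853) = 6 × 10 × 1332 × 880 = 70329600.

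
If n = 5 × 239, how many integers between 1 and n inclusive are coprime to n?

φ(5) = 5 − 1 = 4.
φ(239) = 239 − 1 = 238.
Since φ is multiplicative, φ(1195) = 4 · 238 = 952.

952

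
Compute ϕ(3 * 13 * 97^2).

φ(366951) = 366951 · (1 − 1/3) · (1 − 1/13) · (1 − 1/97)
       = 366951 · 2304/3783 = 223488.

223488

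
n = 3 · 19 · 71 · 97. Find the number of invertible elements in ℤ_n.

φ(3) = 3 − 1 = 2.
φ(19) = 19 − 1 = 18.
φ(71) = 71 − 1 = 70.
φ(97) = 97 − 1 = 96.
Multiply: 2 · 18 · 70 · 96 = 241920.

241920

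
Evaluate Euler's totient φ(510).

128

First factor: 510 = 2 * 3 * 5 * 17.
φ(510) = 510 · (1 − 1/2) · (1 − 1/3) · (1 − 1/5) · (1 − 1/17)
       = 510 · 128/510 = 128.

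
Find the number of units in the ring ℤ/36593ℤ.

33264

Prime factorization: 36593 = 23 · 37 · 43.
φ(23) = 23 − 1 = 22.
φ(37) = 37 − 1 = 36.
φ(43) = 43 − 1 = 42.
Since φ is multiplicative, φ(36593) = 22 · 36 · 42 = 33264.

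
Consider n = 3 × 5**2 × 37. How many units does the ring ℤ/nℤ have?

φ(3) = 3 − 1 = 2.
φ(5^2) = 5^2 − 5^1 = 25 − 5 = 20.
φ(37) = 37 − 1 = 36.
φ(2775) = 2 × 20 × 36 = 1440.

1440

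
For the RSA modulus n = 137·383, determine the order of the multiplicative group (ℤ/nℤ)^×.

51952

For distinct primes, φ(pq) = (p−1)(q−1) = 136 × 382 = 51952.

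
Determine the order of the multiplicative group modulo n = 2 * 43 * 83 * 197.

φ(1406186) = 1406186 · (1 − 1/2) · (1 − 1/43) · (1 − 1/83) · (1 − 1/197)
       = 1406186 · 675024/1406186 = 675024.

675024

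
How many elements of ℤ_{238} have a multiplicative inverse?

Factor 238: 238 = 2 · 7 · 17.
φ(2) = 2 − 1 = 1.
φ(7) = 7 − 1 = 6.
φ(17) = 17 − 1 = 16.
Multiply: 1 · 6 · 16 = 96.

96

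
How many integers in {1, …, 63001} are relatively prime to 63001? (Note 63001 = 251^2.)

62750

φ(251^2) = 251^1·(251−1) = 251·250 = 62750.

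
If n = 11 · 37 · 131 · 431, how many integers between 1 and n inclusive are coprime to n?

20124000

φ(11) = 11 − 1 = 10.
φ(37) = 37 − 1 = 36.
φ(131) = 131 − 1 = 130.
φ(431) = 431 − 1 = 430.
φ(22979627) = 10 × 36 × 130 × 430 = 20124000.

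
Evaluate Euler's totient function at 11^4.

φ(11^4) = 11^3·(11−1) = 1331·10 = 13310.

13310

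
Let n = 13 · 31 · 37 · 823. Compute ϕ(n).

φ(12271753) = 12271753 · (1 − 1/13) · (1 − 1/31) · (1 − 1/37) · (1 − 1/823)
       = 12271753 · 10653120/12271753 = 10653120.

10653120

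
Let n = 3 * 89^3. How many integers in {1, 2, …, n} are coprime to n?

φ(2114907) = 2114907 · (1 − 1/3) · (1 − 1/89)
       = 2114907 · 176/267 = 1394096.

1394096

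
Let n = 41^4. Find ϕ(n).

2756840

φ(41^4) = 41^4 − 41^3 = 2825761 − 68921 = 2756840.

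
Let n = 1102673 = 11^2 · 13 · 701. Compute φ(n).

924000

φ(1102673) = 1102673 · (1 − 1/11) · (1 − 1/13) · (1 − 1/701)
       = 1102673 · 84000/100243 = 924000.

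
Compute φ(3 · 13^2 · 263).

φ(133341) = 133341 · (1 − 1/3) · (1 − 1/13) · (1 − 1/263)
       = 133341 · 6288/10257 = 81744.

81744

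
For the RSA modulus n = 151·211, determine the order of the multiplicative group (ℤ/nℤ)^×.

For distinct primes, φ(pq) = (p−1)(q−1) = 150 × 210 = 31500.

31500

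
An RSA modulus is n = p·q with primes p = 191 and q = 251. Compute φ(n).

47500

φ(pq) = (p−1)(q−1) = 190 · 250 = 47500.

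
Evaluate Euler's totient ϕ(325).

240

Factor 325: 325 = 5**2 · 13.
φ(5^2) = 5^1·(5−1) = 5·4 = 20.
φ(13) = 13 − 1 = 12.
Multiply: 20 · 12 = 240.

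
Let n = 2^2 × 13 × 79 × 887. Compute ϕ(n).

1658592

φ(3643796) = 3643796 · (1 − 1/2) · (1 − 1/13) · (1 − 1/79) · (1 − 1/887)
       = 3643796 · 829296/1821898 = 1658592.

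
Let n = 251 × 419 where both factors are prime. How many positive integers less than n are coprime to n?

φ(pq) = (p−1)(q−1) = 250 · 418 = 104500.

104500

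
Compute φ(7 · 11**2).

660

φ(7) = 7 − 1 = 6.
φ(11^2) = 11^2 − 11^1 = 121 − 11 = 110.
Since φ is multiplicative, φ(847) = 6 · 110 = 660.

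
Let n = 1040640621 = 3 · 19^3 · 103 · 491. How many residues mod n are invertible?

φ(3) = 3 − 1 = 2.
φ(19^3) = 19^3 − 19^2 = 6859 − 361 = 6498.
φ(103) = 103 − 1 = 102.
φ(491) = 491 − 1 = 490.
Multiply: 2 · 6498 · 102 · 490 = 649540080.

649540080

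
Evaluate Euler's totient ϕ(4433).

4433 = 11 · 13 · 31.
φ(11) = 11 − 1 = 10.
φ(13) = 13 − 1 = 12.
φ(31) = 31 − 1 = 30.
Multiply: 10 · 12 · 30 = 3600.

3600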